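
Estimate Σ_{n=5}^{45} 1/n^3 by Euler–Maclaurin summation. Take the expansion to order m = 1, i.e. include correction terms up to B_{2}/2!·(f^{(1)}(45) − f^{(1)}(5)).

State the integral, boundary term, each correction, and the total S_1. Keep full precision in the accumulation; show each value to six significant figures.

S_1 ≈ 0.0241585

Integral: ∫_5^45 1/x^3 dx = 0.0197531.
½[f(5) + f(45)] = ½[0.00800000 + 1.09739e-05] = 0.00400549.
So far: 0.0237586.
k=1: B_{2}/(2)! × [f^{(1)}(45) − f^{(1)}(5)] = 1/12 × (-7.31596e-07 − (-0.00480000)) = 0.000399939.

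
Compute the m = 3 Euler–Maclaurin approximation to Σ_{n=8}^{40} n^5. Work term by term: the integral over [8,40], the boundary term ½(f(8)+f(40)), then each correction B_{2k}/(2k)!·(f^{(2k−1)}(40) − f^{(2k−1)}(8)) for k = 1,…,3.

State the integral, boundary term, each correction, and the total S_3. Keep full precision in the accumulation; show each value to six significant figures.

S_3 ≈ 7.34904e+08

Integral: ∫_8^40 x^5 dx = 6.82623e+08.
Endpoint term: (f(8) + f(40))/2 = (32768.0 + 1.02400e+08)/2 = 5.12164e+07.
So far: 7.33839e+08.
Order-1 term: 1/12 · (1.28000e+07 − 20480.0) = 1.06496e+06.
Partial sum through k=1: 7.34904e+08.
Order-2 term: −1/720 · (96000.0 − 3840.00) = -128.000.
Partial sum through k=2: 7.34904e+08.
Order-3 term: 1/30240 · (120.000 − 120.000) = 0.00000.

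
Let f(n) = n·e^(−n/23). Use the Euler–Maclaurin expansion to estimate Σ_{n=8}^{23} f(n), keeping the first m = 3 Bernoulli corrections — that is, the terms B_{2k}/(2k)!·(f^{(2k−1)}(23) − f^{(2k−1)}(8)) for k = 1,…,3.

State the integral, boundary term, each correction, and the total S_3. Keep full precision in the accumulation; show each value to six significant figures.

S_3 ≈ 121.337

∫_8^23 x·e^(−x/23) dx evaluates to 114.320.
Endpoint term: (f(8) + f(23))/2 = (5.64977 + 8.46123)/2 = 7.05550.
Integral + boundary = 121.375.
k=1: B_{2}/(2)! × [f^{(1)}(23) − f^{(1)}(8)] = 1/12 × (0.00000 − 0.460579) = -0.0383816.
Partial sum through k=1: 121.337.
k=2: B_{4}/(4)! × [f^{(3)}(23) − f^{(3)}(8)] = −1/720 × (0.00139085 − 0.00354069) = 2.98588e-06.
Partial sum through k=2: 121.337.
k=3: B_{6}/(6)! × [f^{(5)}(23) − f^{(5)}(8)] = 1/30240 × (5.25841e-06 − 1.17405e-05) = -2.14354e-10.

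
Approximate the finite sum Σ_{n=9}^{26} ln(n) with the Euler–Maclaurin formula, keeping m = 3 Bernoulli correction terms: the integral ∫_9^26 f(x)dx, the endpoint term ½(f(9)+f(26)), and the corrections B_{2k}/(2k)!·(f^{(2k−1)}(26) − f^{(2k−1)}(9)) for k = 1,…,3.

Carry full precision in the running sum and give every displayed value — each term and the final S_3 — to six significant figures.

∫_9^26 ln(x) dx evaluates to 47.9355.
½[f(9) + f(26)] = ½[2.19722 + 3.25810] = 2.72766.
Running total after boundary: 50.6631.
Order-1 term: 1/12 · (0.0384615 − 0.111111) = -0.00605413.
Partial sum through k=1: 50.6571.
Order-2 term: −1/720 · (0.000113792 − 0.00274348) = 3.65235e-06.
Partial sum through k=2: 50.6571.
Order-3 term: 1/30240 · (2.01997e-06 − 0.000406442) = -1.33737e-08.

S_3 ≈ 50.6571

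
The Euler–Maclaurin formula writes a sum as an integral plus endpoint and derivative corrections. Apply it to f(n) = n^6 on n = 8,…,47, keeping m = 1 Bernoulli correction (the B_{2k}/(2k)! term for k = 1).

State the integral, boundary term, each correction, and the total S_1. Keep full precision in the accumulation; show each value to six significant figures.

S_1 ≈ 7.78788e+10

Integral: ∫_8^47 x^6 dx = 7.23744e+10.
½[f(8) + f(47)] = ½[262144 + 1.07792e+10] = 5.38974e+09.
Integral + boundary = 7.77642e+10.
Correction k=1: B_{2}/2! · (f^{(1)}(47) − f^{(1)}(8)) = 1/12 · (1.37607e+09 − 196608) = 1.14656e+08.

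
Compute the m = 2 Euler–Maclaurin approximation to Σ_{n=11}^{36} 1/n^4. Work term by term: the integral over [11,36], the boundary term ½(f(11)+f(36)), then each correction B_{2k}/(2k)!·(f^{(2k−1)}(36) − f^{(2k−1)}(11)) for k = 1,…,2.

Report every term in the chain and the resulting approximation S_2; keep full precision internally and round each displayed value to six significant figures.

∫_11^36 1/x^4 dx evaluates to 0.000243294.
Boundary: ½(f(11) + f(36)) = ½(6.83013e-05 + 5.95374e-07) = 3.44484e-05.
Running total after boundary: 0.000277742.
k=1: B_{2}/(2)! × [f^{(1)}(36) − f^{(1)}(11)] = 1/12 × (-6.61527e-08 − (-2.48369e-05)) = 2.06423e-06.
Partial sum through k=1: 0.000279806.
k=2: B_{4}/(4)! × [f^{(3)}(36) − f^{(3)}(11)] = −1/720 × (-1.53131e-09 − (-6.15790e-06)) = -8.55051e-09.

S_2 ≈ 0.000279798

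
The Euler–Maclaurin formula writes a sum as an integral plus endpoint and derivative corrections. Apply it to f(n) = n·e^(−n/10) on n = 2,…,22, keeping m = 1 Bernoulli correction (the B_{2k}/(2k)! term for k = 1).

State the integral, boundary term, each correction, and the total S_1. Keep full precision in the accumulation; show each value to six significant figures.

Integral: ∫_2^22 x·e^(−x/10) dx = 62.7907.
Boundary: ½(f(2) + f(22)) = ½(1.63746 + 2.43767) = 2.03757.
So far: 64.8282.
Order-1 term: 1/12 · (-0.132964 − 0.654985) = -0.0656624.

S_1 ≈ 64.7626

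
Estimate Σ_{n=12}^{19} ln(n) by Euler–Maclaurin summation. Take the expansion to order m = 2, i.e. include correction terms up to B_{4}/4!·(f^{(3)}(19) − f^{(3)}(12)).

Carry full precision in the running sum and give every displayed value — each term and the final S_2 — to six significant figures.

Integral: ∫_12^19 ln(x) dx = 19.1255.
½[f(12) + f(19)] = ½[2.48491 + 2.94444] = 2.71467.
Running total after boundary: 21.8401.
k=1: B_{2}/(2)! × [f^{(1)}(19) − f^{(1)}(12)] = 1/12 × (0.0526316 − 0.0833333) = -0.00255848.
Partial sum through k=1: 21.8376.
k=2: B_{4}/(4)! × [f^{(3)}(19) − f^{(3)}(12)] = −1/720 × (0.000291588 − 0.00115741) = 1.20253e-06.

S_2 ≈ 21.8376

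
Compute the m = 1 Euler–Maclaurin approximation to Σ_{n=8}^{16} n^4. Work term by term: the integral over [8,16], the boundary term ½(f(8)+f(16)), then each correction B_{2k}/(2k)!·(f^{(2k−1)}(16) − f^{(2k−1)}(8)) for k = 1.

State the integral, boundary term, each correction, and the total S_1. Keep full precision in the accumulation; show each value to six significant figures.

S_1 ≈ 239172

∫_8^16 x^4 dx evaluates to 203162.
Endpoint term: (f(8) + f(16))/2 = (4096.00 + 65536.0)/2 = 34816.0.
So far: 237978.
k=1: B_{2}/(2)! × [f^{(1)}(16) − f^{(1)}(8)] = 1/12 × (16384.0 − 2048.00) = 1194.67.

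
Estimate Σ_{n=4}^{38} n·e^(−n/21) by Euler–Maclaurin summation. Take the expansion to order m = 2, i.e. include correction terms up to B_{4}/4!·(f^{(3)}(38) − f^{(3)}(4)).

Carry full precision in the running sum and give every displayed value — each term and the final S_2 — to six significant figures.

∫_4^38 x·e^(−x/21) dx evaluates to 231.083.
Boundary: ½(f(4) + f(38)) = ½(3.30626 + 6.22182) = 4.76404.
Running total after boundary: 235.847.
Order-1 term: 1/12 · (-0.132545 − 0.669124) = -0.0668058.
Running total after k=1: 235.780.
Order-2 term: −1/720 · (0.000441994 − 0.00526588) = 6.69985e-06.

S_2 ≈ 235.780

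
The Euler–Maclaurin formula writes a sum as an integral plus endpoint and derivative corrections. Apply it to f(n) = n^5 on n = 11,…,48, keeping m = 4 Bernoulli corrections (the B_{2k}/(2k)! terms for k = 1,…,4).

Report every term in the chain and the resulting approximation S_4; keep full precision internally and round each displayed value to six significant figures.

The integral term ∫_11^48 x^5 dx = 2.03814e+09.
½[f(11) + f(48)] = ½[161051 + 2.54804e+08] = 1.27483e+08.
Integral + boundary = 2.16562e+09.
k=1: B_{2}/(2)! × [f^{(1)}(48) − f^{(1)}(11)] = 1/12 × (2.65421e+07 − 73205.0) = 2.20574e+06.
After k=1: 2.16782e+09.
k=2: B_{4}/(4)! × [f^{(3)}(48) − f^{(3)}(11)] = −1/720 × (138240 − 7260.00) = -181.917.
After k=2: 2.16782e+09.
k=3: B_{6}/(6)! × [f^{(5)}(48) − f^{(5)}(11)] = 1/30240 × (120.000 − 120.000) = 0.00000.
After k=3: 2.16782e+09.
k=4: B_{8}/(8)! × [f^{(7)}(48) − f^{(7)}(11)] = −1/1209600 × (0.00000 − 0.00000) = 0.00000.

S_4 ≈ 2.16782e+09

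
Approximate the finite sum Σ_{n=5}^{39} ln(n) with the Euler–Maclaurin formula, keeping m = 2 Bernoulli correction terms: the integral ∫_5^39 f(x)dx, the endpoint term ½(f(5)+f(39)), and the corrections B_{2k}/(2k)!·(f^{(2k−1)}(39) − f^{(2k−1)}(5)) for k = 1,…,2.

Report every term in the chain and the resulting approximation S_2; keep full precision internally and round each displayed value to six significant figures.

The integral term ∫_5^39 ln(x) dx = 100.832.
Endpoint term: (f(5) + f(39))/2 = (1.60944 + 3.66356)/2 = 2.63650.
So far: 103.468.
k=1: B_{2}/(2)! × [f^{(1)}(39) − f^{(1)}(5)] = 1/12 × (0.0256410 − 0.200000) = -0.0145299.
Running total after k=1: 103.454.
k=2: B_{4}/(4)! × [f^{(3)}(39) − f^{(3)}(5)] = −1/720 × (3.37160e-05 − 0.0160000) = 2.21754e-05.

S_2 ≈ 103.454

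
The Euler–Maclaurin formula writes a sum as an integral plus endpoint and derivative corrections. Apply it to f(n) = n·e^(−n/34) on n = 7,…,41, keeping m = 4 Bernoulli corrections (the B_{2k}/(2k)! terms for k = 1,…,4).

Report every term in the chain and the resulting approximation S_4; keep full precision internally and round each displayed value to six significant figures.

S_4 ≈ 380.004

The integral term ∫_7^41 x·e^(−x/34) dx = 371.076.
½[f(7) + f(41)] = ½[5.69750 + 12.2765] = 8.98702.
Running total after boundary: 380.063.
k=1: B_{2}/(2)! × [f^{(1)}(41) − f^{(1)}(7)] = 1/12 × (-0.0616469 − 0.646355) = -0.0590002.
Running total after k=1: 380.004.
k=2: B_{4}/(4)! × [f^{(3)}(41) − f^{(3)}(7)] = −1/720 × (0.000464713 − 0.00196731) = 2.08694e-06.
Running total after k=2: 380.004.
k=3: B_{6}/(6)! × [f^{(5)}(41) − f^{(5)}(7)] = 1/30240 × (8.50133e-07 − 2.91998e-06) = -6.84472e-11.
Running total after k=3: 380.004.
k=4: B_{8}/(8)! × [f^{(7)}(41) − f^{(7)}(7)] = −1/1209600 × (1.12307e-09 − 3.57969e-09) = 2.03094e-15.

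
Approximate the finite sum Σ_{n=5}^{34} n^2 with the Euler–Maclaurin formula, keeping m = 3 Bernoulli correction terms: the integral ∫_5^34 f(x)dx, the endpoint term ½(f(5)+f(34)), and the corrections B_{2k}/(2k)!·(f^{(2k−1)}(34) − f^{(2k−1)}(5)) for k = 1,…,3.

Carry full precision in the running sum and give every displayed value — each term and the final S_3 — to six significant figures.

Integral: ∫_5^34 x^2 dx = 13059.7.
Boundary: ½(f(5) + f(34)) = ½(25.0000 + 1156.00) = 590.500.
Integral + boundary = 13650.2.
Correction k=1: B_{2}/2! · (f^{(1)}(34) − f^{(1)}(5)) = 1/12 · (68.0000 − 10.0000) = 4.83333.
Running total after k=1: 13655.0.
Correction k=2: B_{4}/4! · (f^{(3)}(34) − f^{(3)}(5)) = −1/720 · (0.00000 − 0.00000) = 0.00000.
Running total after k=2: 13655.0.
Correction k=3: B_{6}/6! · (f^{(5)}(34) − f^{(5)}(5)) = 1/30240 · (0.00000 − 0.00000) = 0.00000.

S_3 ≈ 13655.0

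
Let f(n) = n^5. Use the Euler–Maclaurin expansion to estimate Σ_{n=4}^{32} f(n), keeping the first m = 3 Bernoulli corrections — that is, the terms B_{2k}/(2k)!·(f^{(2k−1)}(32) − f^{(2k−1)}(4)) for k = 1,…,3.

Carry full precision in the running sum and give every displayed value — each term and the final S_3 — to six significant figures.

Integral: ∫_4^32 x^5 dx = 1.78956e+08.
½[f(4) + f(32)] = ½[1024.00 + 3.35544e+07] = 1.67777e+07.
Running total after boundary: 1.95734e+08.
k=1: B_{2}/(2)! × [f^{(1)}(32) − f^{(1)}(4)] = 1/12 × (5.24288e+06 − 1280.00) = 436800.
Partial sum through k=1: 1.96171e+08.
k=2: B_{4}/(4)! × [f^{(3)}(32) − f^{(3)}(4)] = −1/720 × (61440.0 − 960.000) = -84.0000.
Partial sum through k=2: 1.96171e+08.
k=3: B_{6}/(6)! × [f^{(5)}(32) − f^{(5)}(4)] = 1/30240 × (120.000 − 120.000) = 0.00000.

S_3 ≈ 1.96171e+08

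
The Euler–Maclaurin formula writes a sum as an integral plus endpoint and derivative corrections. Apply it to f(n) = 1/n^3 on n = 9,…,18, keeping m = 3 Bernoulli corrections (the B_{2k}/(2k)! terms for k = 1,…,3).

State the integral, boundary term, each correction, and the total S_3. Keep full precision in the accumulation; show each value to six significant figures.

S_3 ≈ 0.00543680

The integral term ∫_9^18 1/x^3 dx = 0.00462963.
Endpoint term: (f(9) + f(18))/2 = (0.00137174 + 0.000171468)/2 = 0.000771605.
Running total after boundary: 0.00540123.
Correction k=1: B_{2}/2! · (f^{(1)}(18) − f^{(1)}(9)) = 1/12 · (-2.85780e-05 − (-0.000457247)) = 3.57225e-05.
Partial sum through k=1: 0.00543696.
Correction k=2: B_{4}/4! · (f^{(3)}(18) − f^{(3)}(9)) = −1/720 · (-1.76407e-06 − (-0.000112901)) = -1.54356e-07.
Partial sum through k=2: 0.00543680.
Correction k=3: B_{6}/6! · (f^{(5)}(18) − f^{(5)}(9)) = 1/30240 · (-2.28676e-07 − (-5.85410e-05)) = 1.92832e-09.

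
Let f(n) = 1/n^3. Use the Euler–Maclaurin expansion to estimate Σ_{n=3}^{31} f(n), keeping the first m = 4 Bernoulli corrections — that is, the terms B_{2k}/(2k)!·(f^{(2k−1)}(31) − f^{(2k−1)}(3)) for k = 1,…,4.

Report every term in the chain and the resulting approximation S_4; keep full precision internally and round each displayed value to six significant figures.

Integral: ∫_3^31 1/x^3 dx = 0.0550353.
½[f(3) + f(31)] = ½[0.0370370 + 3.35672e-05] = 0.0185353.
Integral + boundary = 0.0735706.
k=1: B_{2}/(2)! × [f^{(1)}(31) − f^{(1)}(3)] = 1/12 × (-3.24844e-06 − (-0.0370370)) = 0.00308615.
After k=1: 0.0766567.
k=2: B_{4}/(4)! × [f^{(3)}(31) − f^{(3)}(3)] = −1/720 × (-6.76054e-08 − (-0.0823045)) = -0.000114312.
After k=2: 0.0765424.
k=3: B_{6}/(6)! × [f^{(5)}(31) − f^{(5)}(3)] = 1/30240 × (-2.95466e-09 − (-0.384088)) = 1.27013e-05.
After k=3: 0.0765551.
k=4: B_{8}/(8)! × [f^{(7)}(31) − f^{(7)}(3)] = −1/1209600 × (-2.21369e-10 − (-3.07270)) = -2.54026e-06.

S_4 ≈ 0.0765526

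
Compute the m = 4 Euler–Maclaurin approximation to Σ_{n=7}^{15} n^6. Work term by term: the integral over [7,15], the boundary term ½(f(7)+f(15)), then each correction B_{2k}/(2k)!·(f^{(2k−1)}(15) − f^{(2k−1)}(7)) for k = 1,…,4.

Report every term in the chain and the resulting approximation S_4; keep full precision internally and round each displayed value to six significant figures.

The integral term ∫_7^15 x^6 dx = 2.42908e+07.
Boundary: ½(f(7) + f(15)) = ½(117649 + 1.13906e+07) = 5.75414e+06.
Running total after boundary: 3.00450e+07.
Correction k=1: B_{2}/2! · (f^{(1)}(15) − f^{(1)}(7)) = 1/12 · (4.55625e+06 − 100842) = 371284.
After k=1: 3.04163e+07.
Correction k=2: B_{4}/4! · (f^{(3)}(15) − f^{(3)}(7)) = −1/720 · (405000 − 41160.0) = -505.333.
After k=2: 3.04157e+07.
Correction k=3: B_{6}/6! · (f^{(5)}(15) − f^{(5)}(7)) = 1/30240 · (10800.0 − 5040.00) = 0.190476.
After k=3: 3.04157e+07.
Correction k=4: B_{8}/8! · (f^{(7)}(15) − f^{(7)}(7)) = −1/1209600 · (0.00000 − 0.00000) = 0.00000.

S_4 ≈ 3.04157e+07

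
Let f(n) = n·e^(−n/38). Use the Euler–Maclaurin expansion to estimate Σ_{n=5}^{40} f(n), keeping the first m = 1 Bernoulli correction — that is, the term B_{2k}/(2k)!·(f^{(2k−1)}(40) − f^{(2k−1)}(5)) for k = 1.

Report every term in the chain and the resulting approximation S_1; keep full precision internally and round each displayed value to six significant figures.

Integral: ∫_5^40 x·e^(−x/38) dx = 398.055.
Boundary: ½(f(5) + f(40)) = ½(4.38355 + 13.9607) = 9.17214.
Integral + boundary = 407.227.
Order-1 term: 1/12 · (-0.0183694 − 0.761353) = -0.0649769.

S_1 ≈ 407.162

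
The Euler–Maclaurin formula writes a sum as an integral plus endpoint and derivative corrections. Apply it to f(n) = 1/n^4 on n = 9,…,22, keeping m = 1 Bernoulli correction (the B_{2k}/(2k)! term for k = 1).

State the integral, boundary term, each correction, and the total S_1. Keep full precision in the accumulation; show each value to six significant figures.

S_1 ≈ 0.000509865

Integral: ∫_9^22 1/x^4 dx = 0.000425943.
Endpoint term: (f(9) + f(22))/2 = (0.000152416 + 4.26883e-06)/2 = 7.83423e-05.
So far: 0.000504285.
k=1: B_{2}/(2)! × [f^{(1)}(22) − f^{(1)}(9)] = 1/12 × (-7.76152e-07 − (-6.77404e-05)) = 5.58035e-06.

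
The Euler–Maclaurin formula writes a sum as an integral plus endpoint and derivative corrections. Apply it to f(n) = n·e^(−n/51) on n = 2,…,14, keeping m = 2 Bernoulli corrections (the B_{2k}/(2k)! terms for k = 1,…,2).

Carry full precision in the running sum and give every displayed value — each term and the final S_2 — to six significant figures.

Integral: ∫_2^14 x·e^(−x/51) dx = 79.8353.
Boundary: ½(f(2) + f(14)) = ½(1.92309 + 10.6392) = 6.28116.
Integral + boundary = 86.1165.
Correction k=1: B_{2}/2! · (f^{(1)}(14) − f^{(1)}(2)) = 1/12 · (0.551332 − 0.923836) = -0.0310419.
Partial sum through k=1: 86.0854.
Correction k=2: B_{4}/4! · (f^{(3)}(14) − f^{(3)}(2)) = −1/720 · (0.000796317 − 0.00109455) = 4.14211e-07.

S_2 ≈ 86.0854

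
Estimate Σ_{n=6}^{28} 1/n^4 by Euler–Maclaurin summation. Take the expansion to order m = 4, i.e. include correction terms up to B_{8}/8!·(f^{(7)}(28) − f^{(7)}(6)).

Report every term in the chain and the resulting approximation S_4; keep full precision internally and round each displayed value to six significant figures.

The integral term ∫_6^28 1/x^4 dx = 0.00152803.
Boundary: ½(f(6) + f(28)) = ½(0.000771605 + 1.62693e-06) = 0.000386616.
Integral + boundary = 0.00191464.
Order-1 term: 1/12 · (-2.32418e-07 − (-0.000514403)) = 4.28476e-05.
After k=1: 0.00195749.
Order-2 term: −1/720 · (-8.89355e-09 − (-0.000428669)) = -5.95362e-07.
After k=2: 0.00195689.
Order-3 term: 1/30240 · (-6.35253e-10 − (-0.000666819)) = 2.20509e-08.
After k=3: 0.00195692.
Order-4 term: −1/1209600 · (-7.29245e-11 − (-0.00166705)) = -1.37818e-09.

S_4 ≈ 0.00195691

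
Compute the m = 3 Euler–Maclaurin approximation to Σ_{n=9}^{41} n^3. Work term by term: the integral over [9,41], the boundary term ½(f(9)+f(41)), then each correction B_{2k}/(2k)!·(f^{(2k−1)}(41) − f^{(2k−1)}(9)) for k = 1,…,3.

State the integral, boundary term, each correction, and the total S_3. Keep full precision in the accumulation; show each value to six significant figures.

S_3 ≈ 740025

The integral term ∫_9^41 x^3 dx = 704800.
½[f(9) + f(41)] = ½[729.000 + 68921.0] = 34825.0.
So far: 739625.
Correction k=1: B_{2}/2! · (f^{(1)}(41) − f^{(1)}(9)) = 1/12 · (5043.00 − 243.000) = 400.000.
Partial sum through k=1: 740025.
Correction k=2: B_{4}/4! · (f^{(3)}(41) − f^{(3)}(9)) = −1/720 · (6.00000 − 6.00000) = 0.00000.
Partial sum through k=2: 740025.
Correction k=3: B_{6}/6! · (f^{(5)}(41) − f^{(5)}(9)) = 1/30240 · (0.00000 − 0.00000) = 0.00000.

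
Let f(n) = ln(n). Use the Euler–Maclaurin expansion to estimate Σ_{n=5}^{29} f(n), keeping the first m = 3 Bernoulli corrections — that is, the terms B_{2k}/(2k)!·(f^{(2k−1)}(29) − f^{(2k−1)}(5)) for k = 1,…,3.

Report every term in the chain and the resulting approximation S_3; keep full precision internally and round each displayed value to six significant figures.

∫_5^29 ln(x) dx evaluates to 65.6044.
Boundary: ½(f(5) + f(29)) = ½(1.60944 + 3.36730) = 2.48837.
Running total after boundary: 68.0928.
Correction k=1: B_{2}/2! · (f^{(1)}(29) − f^{(1)}(5)) = 1/12 · (0.0344828 − 0.200000) = -0.0137931.
Partial sum through k=1: 68.0790.
Correction k=2: B_{4}/4! · (f^{(3)}(29) − f^{(3)}(5)) = −1/720 · (8.20042e-05 − 0.0160000) = 2.21083e-05.
Partial sum through k=2: 68.0790.
Correction k=3: B_{6}/6! · (f^{(5)}(29) − f^{(5)}(5)) = 1/30240 · (1.17010e-06 − 0.00768000) = -2.53930e-07.

S_3 ≈ 68.0790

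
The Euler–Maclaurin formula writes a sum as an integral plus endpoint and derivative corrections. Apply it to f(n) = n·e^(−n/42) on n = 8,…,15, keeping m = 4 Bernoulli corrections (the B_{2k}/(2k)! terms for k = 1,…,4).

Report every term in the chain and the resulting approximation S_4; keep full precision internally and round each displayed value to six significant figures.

∫_8^15 x·e^(−x/42) dx evaluates to 60.7714.
Boundary: ½(f(8) + f(15)) = ½(6.61252 + 10.4951) = 8.55381.
So far: 69.3252.
Correction k=1: B_{2}/2! · (f^{(1)}(15) − f^{(1)}(8)) = 1/12 · (0.449789 − 0.669124) = -0.0182779.
After k=1: 69.3069.
Correction k=2: B_{4}/4! · (f^{(3)}(15) − f^{(3)}(8)) = −1/720 · (0.00104826 − 0.00131647) = 3.72513e-07.
After k=2: 69.3069.
Correction k=3: B_{6}/6! · (f^{(5)}(15) − f^{(5)}(8)) = 1/30240 · (1.04396e-06 − 1.27756e-06) = -7.72502e-12.
After k=3: 69.3069.
Correction k=4: B_{8}/8! · (f^{(7)}(15) − f^{(7)}(8)) = −1/1209600 · (8.46748e-10 − 1.02541e-09) = 1.47705e-16.

S_4 ≈ 69.3069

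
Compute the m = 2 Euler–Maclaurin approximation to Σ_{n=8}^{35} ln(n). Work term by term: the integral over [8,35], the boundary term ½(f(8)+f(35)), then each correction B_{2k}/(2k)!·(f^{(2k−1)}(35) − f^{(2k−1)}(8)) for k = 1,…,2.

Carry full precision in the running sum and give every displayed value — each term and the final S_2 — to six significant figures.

S_2 ≈ 83.6110

Integral: ∫_8^35 ln(x) dx = 80.8016.
½[f(8) + f(35)] = ½[2.07944 + 3.55535] = 2.81739.
Integral + boundary = 83.6190.
k=1: B_{2}/(2)! × [f^{(1)}(35) − f^{(1)}(8)] = 1/12 × (0.0285714 − 0.125000) = -0.00803571.
Running total after k=1: 83.6110.
k=2: B_{4}/(4)! × [f^{(3)}(35) − f^{(3)}(8)] = −1/720 × (4.66472e-05 − 0.00390625) = 5.36056e-06.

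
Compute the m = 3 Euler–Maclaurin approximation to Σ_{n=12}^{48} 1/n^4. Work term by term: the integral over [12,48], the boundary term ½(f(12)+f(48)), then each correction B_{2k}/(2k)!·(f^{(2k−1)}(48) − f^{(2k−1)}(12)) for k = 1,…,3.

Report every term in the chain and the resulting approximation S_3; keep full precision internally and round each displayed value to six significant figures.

S_3 ≈ 0.000215428

The integral term ∫_12^48 1/x^4 dx = 0.000189887.
½[f(12) + f(48)] = ½[4.82253e-05 + 1.88380e-07] = 2.42068e-05.
So far: 0.000214094.
Correction k=1: B_{2}/2! · (f^{(1)}(48) − f^{(1)}(12)) = 1/12 · (-1.56983e-08 − (-1.60751e-05)) = 1.33828e-06.
Running total after k=1: 0.000215432.
Correction k=2: B_{4}/4! · (f^{(3)}(48) − f^{(3)}(12)) = −1/720 · (-2.04406e-10 − (-3.34898e-06)) = -4.65108e-09.
Running total after k=2: 0.000215428.
Correction k=3: B_{6}/6! · (f^{(5)}(48) − f^{(5)}(12)) = 1/30240 · (-4.96819e-12 − (-1.30238e-06)) = 4.30680e-11.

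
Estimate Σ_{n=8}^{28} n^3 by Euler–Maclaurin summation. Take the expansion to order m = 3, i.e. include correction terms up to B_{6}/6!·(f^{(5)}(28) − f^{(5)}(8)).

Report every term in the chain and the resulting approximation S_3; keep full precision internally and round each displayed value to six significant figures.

The integral term ∫_8^28 x^3 dx = 152640.
Boundary: ½(f(8) + f(28)) = ½(512.000 + 21952.0) = 11232.0.
Integral + boundary = 163872.
Correction k=1: B_{2}/2! · (f^{(1)}(28) − f^{(1)}(8)) = 1/12 · (2352.00 − 192.000) = 180.000.
After k=1: 164052.
Correction k=2: B_{4}/4! · (f^{(3)}(28) − f^{(3)}(8)) = −1/720 · (6.00000 − 6.00000) = 0.00000.
After k=2: 164052.
Correction k=3: B_{6}/6! · (f^{(5)}(28) − f^{(5)}(8)) = 1/30240 · (0.00000 − 0.00000) = 0.00000.

S_3 ≈ 164052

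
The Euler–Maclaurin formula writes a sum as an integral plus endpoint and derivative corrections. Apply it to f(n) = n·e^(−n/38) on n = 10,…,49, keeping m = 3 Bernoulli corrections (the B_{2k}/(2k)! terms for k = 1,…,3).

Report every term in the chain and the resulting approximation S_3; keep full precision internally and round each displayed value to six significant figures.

The integral term ∫_10^49 x·e^(−x/38) dx = 491.440.
½[f(10) + f(49)] = ½[7.68621 + 13.4954] = 10.5908.
Integral + boundary = 502.030.
Correction k=1: B_{2}/2! · (f^{(1)}(49) − f^{(1)}(10)) = 1/12 · (-0.0797256 − 0.566352) = -0.0538398.
Partial sum through k=1: 501.976.
Correction k=2: B_{4}/4! · (f^{(3)}(49) − f^{(3)}(10)) = −1/720 · (0.000326251 − 0.00145678) = 1.57018e-06.
Partial sum through k=2: 501.976.
Correction k=3: B_{6}/6! · (f^{(5)}(49) − f^{(5)}(10)) = 1/30240 · (4.90106e-07 − 1.74609e-06) = -4.15339e-11.

S_3 ≈ 501.976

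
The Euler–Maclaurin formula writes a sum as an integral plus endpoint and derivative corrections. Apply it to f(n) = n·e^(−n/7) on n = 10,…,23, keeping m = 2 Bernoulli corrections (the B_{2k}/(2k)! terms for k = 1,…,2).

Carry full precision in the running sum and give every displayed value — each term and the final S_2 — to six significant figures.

S_2 ≈ 22.2915

∫_10^23 x·e^(−x/7) dx evaluates to 20.6616.
Boundary: ½(f(10) + f(23)) = ½(2.39651 + 0.860519) = 1.62851.
Integral + boundary = 22.2901.
k=1: B_{2}/(2)! × [f^{(1)}(23) − f^{(1)}(10)] = 1/12 × (-0.0855174 − (-0.102708)) = 0.00143252.
After k=1: 22.2915.
k=2: B_{4}/(4)! × [f^{(3)}(23) − f^{(3)}(10)] = −1/720 × (-0.000218157 − 0.00768560) = 1.09774e-05.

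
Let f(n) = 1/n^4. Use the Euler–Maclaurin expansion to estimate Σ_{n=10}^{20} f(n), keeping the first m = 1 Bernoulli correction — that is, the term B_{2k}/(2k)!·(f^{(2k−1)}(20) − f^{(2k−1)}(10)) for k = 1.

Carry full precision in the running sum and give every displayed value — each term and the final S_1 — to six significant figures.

S_1 ≈ 0.000348021

The integral term ∫_10^20 1/x^4 dx = 0.000291667.
Boundary: ½(f(10) + f(20)) = ½(0.000100000 + 6.25000e-06) = 5.31250e-05.
Running total after boundary: 0.000344792.
Correction k=1: B_{2}/2! · (f^{(1)}(20) − f^{(1)}(10)) = 1/12 · (-1.25000e-06 − (-4.00000e-05)) = 3.22917e-06.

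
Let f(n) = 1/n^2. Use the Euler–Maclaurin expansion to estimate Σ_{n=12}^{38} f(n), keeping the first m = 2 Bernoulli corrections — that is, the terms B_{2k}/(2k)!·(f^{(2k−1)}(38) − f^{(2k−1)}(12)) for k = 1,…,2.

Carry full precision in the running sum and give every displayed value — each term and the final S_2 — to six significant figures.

The integral term ∫_12^38 1/x^2 dx = 0.0570175.
Boundary: ½(f(12) + f(38)) = ½(0.00694444 + 0.000692521) = 0.00381848.
So far: 0.0608360.
k=1: B_{2}/(2)! × [f^{(1)}(38) − f^{(1)}(12)] = 1/12 × (-3.64485e-05 − (-0.00115741)) = 9.34132e-05.
Partial sum through k=1: 0.0609294.
k=2: B_{4}/(4)! × [f^{(3)}(38) − f^{(3)}(12)] = −1/720 × (-3.02896e-07 − (-9.64506e-05)) = -1.33539e-07.

S_2 ≈ 0.0609293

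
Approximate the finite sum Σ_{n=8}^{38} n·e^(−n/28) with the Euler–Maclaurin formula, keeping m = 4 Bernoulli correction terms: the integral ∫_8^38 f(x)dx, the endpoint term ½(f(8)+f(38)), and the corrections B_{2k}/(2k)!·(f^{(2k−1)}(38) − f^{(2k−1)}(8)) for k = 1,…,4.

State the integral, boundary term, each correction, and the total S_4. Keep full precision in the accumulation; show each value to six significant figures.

∫_8^38 x·e^(−x/28) dx evaluates to 281.823.
Endpoint term: (f(8) + f(38))/2 = (6.01182 + 9.78102)/2 = 7.89642.
Running total after boundary: 289.719.
k=1: B_{2}/(2)! × [f^{(1)}(38) − f^{(1)}(8)] = 1/12 × (-0.0919268 − 0.536769) = -0.0523914.
After k=1: 289.667.
k=2: B_{4}/(4)! × [f^{(3)}(38) − f^{(3)}(8)] = −1/720 × (0.000539367 − 0.00260169) = 2.86434e-06.
After k=2: 289.667.
k=3: B_{6}/(6)! × [f^{(5)}(38) − f^{(5)}(8)] = 1/30240 × (1.52549e-06 − 5.76368e-06) = -1.40152e-10.
After k=3: 289.667.
k=4: B_{8}/(8)! × [f^{(7)}(38) − f^{(7)}(8)] = −1/1209600 × (3.01406e-09 − 1.04705e-08) = 6.16439e-15.

S_4 ≈ 289.667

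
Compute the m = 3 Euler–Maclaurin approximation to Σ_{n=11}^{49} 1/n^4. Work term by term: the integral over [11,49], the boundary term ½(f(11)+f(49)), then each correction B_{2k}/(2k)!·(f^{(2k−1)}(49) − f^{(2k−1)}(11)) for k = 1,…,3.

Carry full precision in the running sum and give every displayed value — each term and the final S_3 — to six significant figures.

S_3 ≈ 0.000283902

∫_11^49 1/x^4 dx evaluates to 0.000247605.
½[f(11) + f(49)] = ½[6.83013e-05 + 1.73467e-07] = 3.42374e-05.
Running total after boundary: 0.000281842.
Correction k=1: B_{2}/2! · (f^{(1)}(49) − f^{(1)}(11)) = 1/12 · (-1.41605e-08 − (-2.48369e-05)) = 2.06856e-06.
Running total after k=1: 0.000283911.
Correction k=2: B_{4}/4! · (f^{(3)}(49) − f^{(3)}(11)) = −1/720 · (-1.76933e-10 − (-6.15790e-06)) = -8.55239e-09.
Running total after k=2: 0.000283902.
Correction k=3: B_{6}/6! · (f^{(5)}(49) − f^{(5)}(11)) = 1/30240 · (-4.12672e-12 − (-2.84994e-06)) = 9.42438e-11.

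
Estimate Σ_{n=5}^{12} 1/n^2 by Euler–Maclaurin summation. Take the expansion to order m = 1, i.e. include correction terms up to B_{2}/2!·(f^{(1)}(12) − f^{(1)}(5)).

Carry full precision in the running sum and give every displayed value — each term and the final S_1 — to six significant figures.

The integral term ∫_5^12 1/x^2 dx = 0.116667.
Endpoint term: (f(5) + f(12))/2 = (0.0400000 + 0.00694444)/2 = 0.0234722.
So far: 0.140139.
Correction k=1: B_{2}/2! · (f^{(1)}(12) − f^{(1)}(5)) = 1/12 · (-0.00115741 − (-0.0160000)) = 0.00123688.

S_1 ≈ 0.141376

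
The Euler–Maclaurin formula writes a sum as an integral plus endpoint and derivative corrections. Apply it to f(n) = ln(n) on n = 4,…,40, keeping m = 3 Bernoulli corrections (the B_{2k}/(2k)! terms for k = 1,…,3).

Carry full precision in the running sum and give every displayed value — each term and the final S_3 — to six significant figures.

S_3 ≈ 108.529

Integral: ∫_4^40 ln(x) dx = 106.010.
½[f(4) + f(40)] = ½[1.38629 + 3.68888] = 2.53759.
So far: 108.548.
Correction k=1: B_{2}/2! · (f^{(1)}(40) − f^{(1)}(4)) = 1/12 · (0.0250000 − 0.250000) = -0.0187500.
After k=1: 108.529.
Correction k=2: B_{4}/4! · (f^{(3)}(40) − f^{(3)}(4)) = −1/720 · (3.12500e-05 − 0.0312500) = 4.33594e-05.
After k=2: 108.529.
Correction k=3: B_{6}/6! · (f^{(5)}(40) − f^{(5)}(4)) = 1/30240 · (2.34375e-07 − 0.0234375) = -7.75042e-07.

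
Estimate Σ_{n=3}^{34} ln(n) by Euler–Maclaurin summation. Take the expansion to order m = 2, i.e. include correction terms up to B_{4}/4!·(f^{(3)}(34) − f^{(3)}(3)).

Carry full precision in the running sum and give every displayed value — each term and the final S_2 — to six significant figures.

Integral: ∫_3^34 ln(x) dx = 85.6004.
Endpoint term: (f(3) + f(34))/2 = (1.09861 + 3.52636)/2 = 2.31249.
So far: 87.9129.
Correction k=1: B_{2}/2! · (f^{(1)}(34) − f^{(1)}(3)) = 1/12 · (0.0294118 − 0.333333) = -0.0253268.
Partial sum through k=1: 87.8876.
Correction k=2: B_{4}/4! · (f^{(3)}(34) − f^{(3)}(3)) = −1/720 · (5.08854e-05 − 0.0740741) = 0.000102810.

S_2 ≈ 87.8877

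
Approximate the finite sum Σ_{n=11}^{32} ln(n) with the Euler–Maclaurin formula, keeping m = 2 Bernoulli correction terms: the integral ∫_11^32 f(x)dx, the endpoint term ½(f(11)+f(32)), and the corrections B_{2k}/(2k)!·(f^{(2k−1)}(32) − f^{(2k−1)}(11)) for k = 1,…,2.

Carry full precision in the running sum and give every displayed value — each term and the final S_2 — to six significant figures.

The integral term ∫_11^32 ln(x) dx = 63.5267.
Endpoint term: (f(11) + f(32))/2 = (2.39790 + 3.46574)/2 = 2.93182.
Running total after boundary: 66.4585.
Correction k=1: B_{2}/2! · (f^{(1)}(32) − f^{(1)}(11)) = 1/12 · (0.0312500 − 0.0909091) = -0.00497159.
After k=1: 66.4535.
Correction k=2: B_{4}/4! · (f^{(3)}(32) − f^{(3)}(11)) = −1/720 · (6.10352e-05 − 0.00150263) = 2.00221e-06.

S_2 ≈ 66.4535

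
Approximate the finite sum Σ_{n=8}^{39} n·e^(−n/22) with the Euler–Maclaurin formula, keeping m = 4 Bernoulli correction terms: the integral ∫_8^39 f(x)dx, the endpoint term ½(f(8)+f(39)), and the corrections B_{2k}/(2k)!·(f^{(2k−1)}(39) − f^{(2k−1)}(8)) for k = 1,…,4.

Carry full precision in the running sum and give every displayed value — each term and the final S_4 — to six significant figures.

S_4 ≈ 236.876

∫_8^39 x·e^(−x/22) dx evaluates to 230.831.
Endpoint term: (f(8) + f(39))/2 = (5.56115 + 6.62489)/2 = 6.09302.
Running total after boundary: 236.924.
Correction k=1: B_{2}/2! · (f^{(1)}(39) − f^{(1)}(8)) = 1/12 · (-0.131262 − 0.442364) = -0.0478022.
Running total after k=1: 236.876.
Correction k=2: B_{4}/4! · (f^{(3)}(39) − f^{(3)}(8)) = −1/720 · (0.000430735 − 0.00378647) = 4.66075e-06.
Running total after k=2: 236.876.
Correction k=3: B_{6}/6! · (f^{(5)}(39) − f^{(5)}(8)) = 1/30240 · (2.34023e-06 − 1.37582e-05) = -3.77578e-10.
Running total after k=3: 236.876.
Correction k=4: B_{8}/8! · (f^{(7)}(39) − f^{(7)}(8)) = −1/1209600 · (7.83165e-09 − 4.06882e-08) = 2.71632e-14.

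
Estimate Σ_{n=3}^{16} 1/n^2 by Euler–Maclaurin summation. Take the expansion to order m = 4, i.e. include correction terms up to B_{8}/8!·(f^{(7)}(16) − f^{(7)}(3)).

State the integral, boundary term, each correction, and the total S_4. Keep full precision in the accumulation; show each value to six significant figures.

Integral: ∫_3^16 1/x^2 dx = 0.270833.
Endpoint term: (f(3) + f(16))/2 = (0.111111 + 0.00390625)/2 = 0.0575087.
So far: 0.328342.
k=1: B_{2}/(2)! × [f^{(1)}(16) − f^{(1)}(3)] = 1/12 × (-0.000488281 − (-0.0740741)) = 0.00613215.
Partial sum through k=1: 0.334474.
k=2: B_{4}/(4)! × [f^{(3)}(16) − f^{(3)}(3)] = −1/720 × (-2.28882e-05 − (-0.0987654)) = -0.000137142.
Partial sum through k=2: 0.334337.
k=3: B_{6}/(6)! × [f^{(5)}(16) − f^{(5)}(3)] = 1/30240 × (-2.68221e-06 − (-0.329218)) = 1.08868e-05.
Partial sum through k=3: 0.334348.
k=4: B_{8}/(8)! × [f^{(7)}(16) − f^{(7)}(3)] = −1/1209600 × (-5.86733e-07 − (-2.04847)) = -1.69351e-06.

S_4 ≈ 0.334346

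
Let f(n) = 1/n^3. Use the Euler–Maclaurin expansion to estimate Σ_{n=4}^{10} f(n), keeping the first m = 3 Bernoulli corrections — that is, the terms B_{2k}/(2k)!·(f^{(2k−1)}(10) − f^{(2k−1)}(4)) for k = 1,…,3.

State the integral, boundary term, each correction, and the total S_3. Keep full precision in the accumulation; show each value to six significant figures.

The integral term ∫_4^10 1/x^3 dx = 0.0262500.
½[f(4) + f(10)] = ½[0.0156250 + 0.00100000] = 0.00831250.
So far: 0.0345625.
k=1: B_{2}/(2)! × [f^{(1)}(10) − f^{(1)}(4)] = 1/12 × (-0.000300000 − (-0.0117188)) = 0.000951563.
After k=1: 0.0355141.
k=2: B_{4}/(4)! × [f^{(3)}(10) − f^{(3)}(4)] = −1/720 × (-6.00000e-05 − (-0.0146484)) = -2.02617e-05.
After k=2: 0.0354938.
k=3: B_{6}/(6)! × [f^{(5)}(10) − f^{(5)}(4)] = 1/30240 × (-2.52000e-05 − (-0.0384521)) = 1.27073e-06.

S_3 ≈ 0.0354951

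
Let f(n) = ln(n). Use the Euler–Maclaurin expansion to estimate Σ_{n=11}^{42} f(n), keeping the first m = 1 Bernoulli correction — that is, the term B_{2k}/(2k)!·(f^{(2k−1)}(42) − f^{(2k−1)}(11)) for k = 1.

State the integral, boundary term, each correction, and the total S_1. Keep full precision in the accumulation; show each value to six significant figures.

Integral: ∫_11^42 ln(x) dx = 99.6053.
Boundary: ½(f(11) + f(42)) = ½(2.39790 + 3.73767) = 3.06778.
Running total after boundary: 102.673.
Correction k=1: B_{2}/2! · (f^{(1)}(42) − f^{(1)}(11)) = 1/12 · (0.0238095 − 0.0909091) = -0.00559163.

S_1 ≈ 102.667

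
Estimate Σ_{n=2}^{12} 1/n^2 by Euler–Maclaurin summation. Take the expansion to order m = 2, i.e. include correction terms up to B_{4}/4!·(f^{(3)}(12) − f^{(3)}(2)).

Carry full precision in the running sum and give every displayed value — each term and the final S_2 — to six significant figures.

The integral term ∫_2^12 1/x^2 dx = 0.416667.
Endpoint term: (f(2) + f(12))/2 = (0.250000 + 0.00694444)/2 = 0.128472.
Integral + boundary = 0.545139.
Correction k=1: B_{2}/2! · (f^{(1)}(12) − f^{(1)}(2)) = 1/12 · (-0.00115741 − (-0.250000)) = 0.0207369.
Partial sum through k=1: 0.565876.
Correction k=2: B_{4}/4! · (f^{(3)}(12) − f^{(3)}(2)) = −1/720 · (-9.64506e-05 − (-0.750000)) = -0.00104153.

S_2 ≈ 0.564834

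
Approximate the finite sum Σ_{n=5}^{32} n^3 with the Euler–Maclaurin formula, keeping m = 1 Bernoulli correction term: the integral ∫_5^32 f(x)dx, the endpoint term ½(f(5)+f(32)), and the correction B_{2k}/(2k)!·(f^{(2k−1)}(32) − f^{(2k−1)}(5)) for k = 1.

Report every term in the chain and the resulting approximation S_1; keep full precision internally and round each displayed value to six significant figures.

Integral: ∫_5^32 x^3 dx = 261988.
Endpoint term: (f(5) + f(32))/2 = (125.000 + 32768.0)/2 = 16446.5.
Integral + boundary = 278434.
Order-1 term: 1/12 · (3072.00 − 75.0000) = 249.750.

S_1 ≈ 278684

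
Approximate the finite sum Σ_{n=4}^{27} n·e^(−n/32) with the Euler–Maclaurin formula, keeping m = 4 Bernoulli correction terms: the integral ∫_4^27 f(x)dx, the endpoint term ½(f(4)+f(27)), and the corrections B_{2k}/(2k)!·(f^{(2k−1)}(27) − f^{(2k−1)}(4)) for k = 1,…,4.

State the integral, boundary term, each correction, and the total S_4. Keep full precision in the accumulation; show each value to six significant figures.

The integral term ∫_4^27 x·e^(−x/32) dx = 204.618.
Boundary: ½(f(4) + f(27)) = ½(3.52999 + 11.6126) = 7.57127.
Running total after boundary: 212.189.
Correction k=1: B_{2}/2! · (f^{(1)}(27) − f^{(1)}(4)) = 1/12 · (0.0672023 − 0.772185) = -0.0587485.
Partial sum through k=1: 212.130.
Correction k=2: B_{4}/4! · (f^{(3)}(27) − f^{(3)}(4)) = −1/720 · (0.000905656 − 0.00247771) = 2.18341e-06.
Partial sum through k=2: 212.130.
Correction k=3: B_{6}/6! · (f^{(5)}(27) − f^{(5)}(4)) = 1/30240 · (1.70477e-06 − 4.10287e-06) = -7.93023e-11.
Partial sum through k=3: 212.130.
Correction k=4: B_{8}/8! · (f^{(7)}(27) − f^{(7)}(4)) = −1/1209600 · (2.46593e-09 − 5.65049e-09) = 2.63274e-15.

S_4 ≈ 212.130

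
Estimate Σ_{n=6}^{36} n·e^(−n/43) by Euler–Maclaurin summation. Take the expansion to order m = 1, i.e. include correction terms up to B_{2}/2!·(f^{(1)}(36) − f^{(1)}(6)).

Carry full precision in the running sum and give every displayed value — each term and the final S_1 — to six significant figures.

The integral term ∫_6^36 x·e^(−x/43) dx = 361.971.
Boundary: ½(f(6) + f(36)) = ½(5.21858 + 15.5850) = 10.4018.
Integral + boundary = 372.373.
k=1: B_{2}/(2)! × [f^{(1)}(36) − f^{(1)}(6)] = 1/12 × (0.0704749 − 0.748400) = -0.0564938.

S_1 ≈ 372.316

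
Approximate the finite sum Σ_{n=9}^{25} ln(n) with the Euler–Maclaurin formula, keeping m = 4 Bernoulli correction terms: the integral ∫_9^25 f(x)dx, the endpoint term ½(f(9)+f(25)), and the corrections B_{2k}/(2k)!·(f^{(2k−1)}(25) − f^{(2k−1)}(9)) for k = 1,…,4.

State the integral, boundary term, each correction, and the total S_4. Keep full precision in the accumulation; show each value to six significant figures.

S_4 ≈ 47.3990

The integral term ∫_9^25 ln(x) dx = 44.6969.
Endpoint term: (f(9) + f(25))/2 = (2.19722 + 3.21888)/2 = 2.70805.
So far: 47.4049.
Order-1 term: 1/12 · (0.0400000 − 0.111111) = -0.00592593.
After k=1: 47.3990.
Order-2 term: −1/720 · (0.000128000 − 0.00274348) = 3.63262e-06.
After k=2: 47.3990.
Order-3 term: 1/30240 · (2.45760e-06 − 0.000406442) = -1.33593e-08.
After k=3: 47.3990.
Order-4 term: −1/1209600 · (1.17965e-07 − 0.000150534) = 1.24352e-10.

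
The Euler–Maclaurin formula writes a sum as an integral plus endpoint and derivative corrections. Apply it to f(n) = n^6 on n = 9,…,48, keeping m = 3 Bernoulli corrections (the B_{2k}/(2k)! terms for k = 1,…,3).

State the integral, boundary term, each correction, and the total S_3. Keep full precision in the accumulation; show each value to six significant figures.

∫_9^48 x^6 dx evaluates to 8.38662e+10.
½[f(9) + f(48)] = ½[531441 + 1.22306e+10] = 6.11556e+09.
Running total after boundary: 8.99818e+10.
Correction k=1: B_{2}/2! · (f^{(1)}(48) − f^{(1)}(9)) = 1/12 · (1.52882e+09 − 354294) = 1.27372e+08.
Partial sum through k=1: 9.01092e+10.
Correction k=2: B_{4}/4! · (f^{(3)}(48) − f^{(3)}(9)) = −1/720 · (1.32710e+07 − 87480.0) = -18310.5.
Partial sum through k=2: 9.01091e+10.
Correction k=3: B_{6}/6! · (f^{(5)}(48) − f^{(5)}(9)) = 1/30240 · (34560.0 − 6480.00) = 0.928571.

S_3 ≈ 9.01091e+10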